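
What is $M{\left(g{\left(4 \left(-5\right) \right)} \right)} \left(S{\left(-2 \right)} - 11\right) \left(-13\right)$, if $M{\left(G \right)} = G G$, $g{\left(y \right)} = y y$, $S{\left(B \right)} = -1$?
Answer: $24960000$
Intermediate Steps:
$g{\left(y \right)} = y^{2}$
$M{\left(G \right)} = G^{2}$
$M{\left(g{\left(4 \left(-5\right) \right)} \right)} \left(S{\left(-2 \right)} - 11\right) \left(-13\right) = \left(\left(4 \left(-5\right)\right)^{2}\right)^{2} \left(-1 - 11\right) \left(-13\right) = \left(\left(-20\right)^{2}\right)^{2} \left(-1 - 11\right) \left(-13\right) = 400^{2} \left(-12\right) \left(-13\right) = 160000 \left(-12\right) \left(-13\right) = \left(-1920000\right) \left(-13\right) = 24960000$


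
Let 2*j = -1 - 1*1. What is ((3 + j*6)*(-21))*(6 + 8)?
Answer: 882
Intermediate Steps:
j = -1 (j = (-1 - 1*1)/2 = (-1 - 1)/2 = (½)*(-2) = -1)
((3 + j*6)*(-21))*(6 + 8) = ((3 - 1*6)*(-21))*(6 + 8) = ((3 - 6)*(-21))*14 = -3*(-21)*14 = 63*14 = 882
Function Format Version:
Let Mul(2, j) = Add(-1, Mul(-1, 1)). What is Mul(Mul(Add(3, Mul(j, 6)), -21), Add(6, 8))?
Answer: 882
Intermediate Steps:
j = -1 (j = Mul(Rational(1, 2), Add(-1, Mul(-1, 1))) = Mul(Rational(1, 2), Add(-1, -1)) = Mul(Rational(1, 2), -2) = -1)
Mul(Mul(Add(3, Mul(j, 6)), -21), Add(6, 8)) = Mul(Mul(Add(3, Mul(-1, 6)), -21), Add(6, 8)) = Mul(Mul(Add(3, -6), -21), 14) = Mul(Mul(-3, -21), 14) = Mul(63, 14) = 882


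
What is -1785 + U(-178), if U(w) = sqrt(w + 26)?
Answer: -1785 + 2*I*sqrt(38) ≈ -1785.0 + 12.329*I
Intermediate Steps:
U(w) = sqrt(26 + w)
-1785 + U(-178) = -1785 + sqrt(26 - 178) = -1785 + sqrt(-152) = -1785 + 2*I*sqrt(38)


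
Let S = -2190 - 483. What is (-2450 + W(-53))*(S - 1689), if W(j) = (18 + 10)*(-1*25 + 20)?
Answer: 11297580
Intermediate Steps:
W(j) = -140 (W(j) = 28*(-25 + 20) = 28*(-5) = -140)
S = -2673
(-2450 + W(-53))*(S - 1689) = (-2450 - 140)*(-2673 - 1689) = -2590*(-4362) = 11297580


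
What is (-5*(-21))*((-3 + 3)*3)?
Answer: 0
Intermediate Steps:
(-5*(-21))*((-3 + 3)*3) = 105*(0*3) = 105*0 = 0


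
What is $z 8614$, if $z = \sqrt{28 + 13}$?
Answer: $8614 \sqrt{41} \approx 55157.0$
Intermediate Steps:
$z = \sqrt{41} \approx 6.4031$
$z 8614 = \sqrt{41} \cdot 8614 = 8614 \sqrt{41}$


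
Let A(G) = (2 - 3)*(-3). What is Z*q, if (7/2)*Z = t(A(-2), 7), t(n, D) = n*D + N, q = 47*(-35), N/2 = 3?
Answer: -12690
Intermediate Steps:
N = 6 (N = 2*3 = 6)
A(G) = 3 (A(G) = -1*(-3) = 3)
q = -1645
t(n, D) = 6 + D*n (t(n, D) = n*D + 6 = D*n + 6 = 6 + D*n)
Z = 54/7 (Z = 2*(6 + 7*3)/7 = 2*(6 + 21)/7 = (2/7)*27 = 54/7 ≈ 7.7143)
Z*q = (54/7)*(-1645) = -12690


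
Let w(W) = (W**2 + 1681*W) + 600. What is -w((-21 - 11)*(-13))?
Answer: -872952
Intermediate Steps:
w(W) = 600 + W**2 + 1681*W
-w((-21 - 11)*(-13)) = -(600 + ((-21 - 11)*(-13))**2 + 1681*((-21 - 11)*(-13))) = -(600 + (-32*(-13))**2 + 1681*(-32*(-13))) = -(600 + 416**2 + 1681*416) = -(600 + 173056 + 699296) = -1*872952 = -872952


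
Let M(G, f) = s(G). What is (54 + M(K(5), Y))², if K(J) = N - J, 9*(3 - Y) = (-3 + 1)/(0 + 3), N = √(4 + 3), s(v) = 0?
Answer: 2916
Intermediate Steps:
N = √7 ≈ 2.6458
Y = 83/27 (Y = 3 - (-3 + 1)/(9*(0 + 3)) = 3 - (-2)/(9*3) = 3 - ⅑*(-⅔) = 3 + 2/27 = 83/27 ≈ 3.0741)
K(J) = √7 - J
M(G, f) = 0
(54 + M(K(5), Y))² = (54 + 0)² = 54² = 2916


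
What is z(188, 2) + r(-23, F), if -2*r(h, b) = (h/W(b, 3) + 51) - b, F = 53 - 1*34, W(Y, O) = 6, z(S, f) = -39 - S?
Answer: -2893/12 ≈ -241.08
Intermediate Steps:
F = 19 (F = 53 - 34 = 19)
r(h, b) = -51/2 + b/2 - h/12 (r(h, b) = -((h/6 + 51) - b)/2 = -((51 + h/6) - b)/2 = -(51 - b + h/6)/2 = -51/2 + b/2 - h/12)
z(188, 2) + r(-23, F) = (-39 - 1*188) + (-51/2 + (½)*19 - 1/12*(-23)) = (-39 - 188) + (-51/2 + 19/2 + 23/12) = -227 - 169/12 = -2893/12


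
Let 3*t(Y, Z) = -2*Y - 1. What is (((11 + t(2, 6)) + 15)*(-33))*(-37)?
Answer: 29711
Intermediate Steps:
t(Y, Z) = -1/3 - 2*Y/3 (t(Y, Z) = (-2*Y - 1)/3 = (-1 - 2*Y)/3 = -1/3 - 2*Y/3)
(((11 + t(2, 6)) + 15)*(-33))*(-37) = (((11 + (-1/3 - 2/3*2)) + 15)*(-33))*(-37) = (((11 + (-1/3 - 4/3)) + 15)*(-33))*(-37) = (((11 - 5/3) + 15)*(-33))*(-37) = ((28/3 + 15)*(-33))*(-37) = ((73/3)*(-33))*(-37) = -803*(-37) = 29711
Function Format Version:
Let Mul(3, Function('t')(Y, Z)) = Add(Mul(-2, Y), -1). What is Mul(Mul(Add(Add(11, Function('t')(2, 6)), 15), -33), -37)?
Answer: 29711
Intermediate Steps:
Function('t')(Y, Z) = Add(Rational(-1, 3), Mul(Rational(-2, 3), Y)) (Function('t')(Y, Z) = Mul(Rational(1, 3), Add(Mul(-2, Y), -1)) = Mul(Rational(1, 3), Add(-1, Mul(-2, Y))) = Add(Rational(-1, 3), Mul(Rational(-2, 3), Y)))
Mul(Mul(Add(Add(11, Function('t')(2, 6)), 15), -33), -37) = Mul(Mul(Add(Add(11, Add(Rational(-1, 3), Mul(Rational(-2, 3), 2))), 15), -33), -37) = Mul(Mul(Add(Add(11, Add(Rational(-1, 3), Rational(-4, 3))), 15), -33), -37) = Mul(Mul(Add(Add(11, Rational(-5, 3)), 15), -33), -37) = Mul(Mul(Add(Rational(28, 3), 15), -33), -37) = Mul(Mul(Rational(73, 3), -33), -37) = Mul(-803, -37) = 29711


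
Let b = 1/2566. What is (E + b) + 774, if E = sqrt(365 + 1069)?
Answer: 1986085/2566 + sqrt(1434) ≈ 811.87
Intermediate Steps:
b = 1/2566 ≈ 0.00038971
E = sqrt(1434) ≈ 37.868
(E + b) + 774 = (sqrt(1434) + 1/2566) + 774 = (1/2566 + sqrt(1434)) + 774 = 1986085/2566 + sqrt(1434)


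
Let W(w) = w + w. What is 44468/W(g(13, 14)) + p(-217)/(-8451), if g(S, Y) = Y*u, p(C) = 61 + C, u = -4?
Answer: -31315133/78876 ≈ -397.02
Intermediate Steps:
g(S, Y) = -4*Y (g(S, Y) = Y*(-4) = -4*Y)
W(w) = 2*w
44468/W(g(13, 14)) + p(-217)/(-8451) = 44468/((2*(-4*14))) + (61 - 217)/(-8451) = 44468/((2*(-56))) - 156*(-1/8451) = 44468/(-112) + 52/2817 = 44468*(-1/112) + 52/2817 = -11117/28 + 52/2817 = -31315133/78876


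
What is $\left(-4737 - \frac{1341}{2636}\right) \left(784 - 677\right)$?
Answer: $- \frac{1336223811}{2636} \approx -5.0691 \cdot 10^{5}$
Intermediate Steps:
$\left(-4737 - \frac{1341}{2636}\right) \left(784 - 677\right) = \left(-4737 - \frac{1341}{2636}\right) 107 = \left(- \frac{12488073}{2636}\right) 107 = - \frac{1336223811}{2636}$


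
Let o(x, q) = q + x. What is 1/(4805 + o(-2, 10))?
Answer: 1/4813 ≈ 0.00020777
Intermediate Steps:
1/(4805 + o(-2, 10)) = 1/(4805 + (10 - 2)) = 1/(4805 + 8) = 1/4813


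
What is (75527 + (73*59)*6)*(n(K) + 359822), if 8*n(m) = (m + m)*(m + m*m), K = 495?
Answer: 3116379260218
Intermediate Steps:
n(m) = m*(m + m²)/4 (n(m) = ((m + m)*(m + m*m))/8 = ((2*m)*(m + m²))/8 = (2*m*(m + m²))/8 = m*(m + m²)/4)
(75527 + (73*59)*6)*(n(K) + 359822) = (75527 + (73*59)*6)*((¼)*495²*(1 + 495) + 359822) = (75527 + 4307*6)*((¼)*245025*496 + 359822) = (75527 + 25842)*(30383100 + 359822) = 101369*30742922 = 3116379260218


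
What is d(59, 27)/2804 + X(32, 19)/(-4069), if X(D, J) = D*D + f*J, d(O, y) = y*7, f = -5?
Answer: -1835875/11409476 ≈ -0.16091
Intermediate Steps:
d(O, y) = 7*y
X(D, J) = D² - 5*J (X(D, J) = D*D - 5*J = D² - 5*J)
d(59, 27)/2804 + X(32, 19)/(-4069) = (7*27)/2804 + (32² - 5*19)/(-4069) = 189*(1/2804) + (1024 - 95)*(-1/4069) = 189/2804 + 929*(-1/4069) = 189/2804 - 929/4069 = -1835875/11409476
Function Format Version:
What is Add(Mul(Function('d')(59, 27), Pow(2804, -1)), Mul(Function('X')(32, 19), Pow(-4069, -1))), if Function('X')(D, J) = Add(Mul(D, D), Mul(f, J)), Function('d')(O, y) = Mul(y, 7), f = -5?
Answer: Rational(-1835875, 11409476) ≈ -0.16091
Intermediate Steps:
Function('d')(O, y) = Mul(7, y)
Function('X')(D, J) = Add(Pow(D, 2), Mul(-5, J)) (Function('X')(D, J) = Add(Mul(D, D), Mul(-5, J)) = Add(Pow(D, 2), Mul(-5, J)))
Add(Mul(Function('d')(59, 27), Pow(2804, -1)), Mul(Function('X')(32, 19), Pow(-4069, -1))) = Add(Mul(Mul(7, 27), Pow(2804, -1)), Mul(Add(Pow(32, 2), Mul(-5, 19)), Pow(-4069, -1))) = Add(Mul(189, Rational(1, 2804)), Mul(Add(1024, -95), Rational(-1, 4069))) = Add(Rational(189, 2804), Mul(929, Rational(-1, 4069))) = Add(Rational(189, 2804), Rational(-929, 4069)) = Rational(-1835875, 11409476)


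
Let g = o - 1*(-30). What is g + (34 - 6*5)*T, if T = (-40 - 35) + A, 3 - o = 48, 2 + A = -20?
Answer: -403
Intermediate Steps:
A = -22 (A = -2 - 20 = -22)
o = -45 (o = 3 - 1*48 = 3 - 48 = -45)
g = -15 (g = -45 - 1*(-30) = -45 + 30 = -15)
T = -97 (T = (-40 - 35) - 22 = -75 - 22 = -97)
g + (34 - 6*5)*T = -15 + (34 - 6*5)*(-97) = -15 + (34 - 30)*(-97) = -15 + 4*(-97) = -15 - 388 = -403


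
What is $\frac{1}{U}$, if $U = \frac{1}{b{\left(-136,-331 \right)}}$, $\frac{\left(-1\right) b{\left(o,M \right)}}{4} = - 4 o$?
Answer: $-2176$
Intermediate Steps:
$b{\left(o,M \right)} = 16 o$ ($b{\left(o,M \right)} = - 4 \left(- 4 o\right) = 16 o$)
$U = - \frac{1}{2176}$ ($U = \frac{1}{16 \left(-136\right)} = \frac{1}{-2176} = - \frac{1}{2176} \approx -0.00045956$)
$\frac{1}{U} = \frac{1}{- \frac{1}{2176}} = -2176$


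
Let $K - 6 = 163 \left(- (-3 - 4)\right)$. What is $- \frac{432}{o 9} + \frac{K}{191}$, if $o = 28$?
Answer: $\frac{5737}{1337} \approx 4.2909$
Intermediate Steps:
$K = 1147$ ($K = 6 + 163 \left(- (-3 - 4)\right) = 6 + 163 \left(\left(-1\right) \left(-7\right)\right) = 6 + 163 \cdot 7 = 6 + 1141 = 1147$)
$- \frac{432}{o 9} + \frac{K}{191} = - \frac{432}{28 \cdot 9} + \frac{1147}{191} = - \frac{432}{252} + 1147 \cdot \frac{1}{191} = \left(-432\right) \frac{1}{252} + \frac{1147}{191} = - \frac{12}{7} + \frac{1147}{191} = \frac{5737}{1337}$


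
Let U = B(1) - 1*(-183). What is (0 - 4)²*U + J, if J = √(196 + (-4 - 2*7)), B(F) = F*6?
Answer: 3024 + √178 ≈ 3037.3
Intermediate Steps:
B(F) = 6*F
U = 189 (U = 6*1 - 1*(-183) = 6 + 183 = 189)
J = √178 (J = √(196 + (-4 - 14)) = √(196 - 18) = √178 ≈ 13.342)
(0 - 4)²*U + J = (0 - 4)²*189 + √178 = (-4)²*189 + √178 = 16*189 + √178 = 3024 + √178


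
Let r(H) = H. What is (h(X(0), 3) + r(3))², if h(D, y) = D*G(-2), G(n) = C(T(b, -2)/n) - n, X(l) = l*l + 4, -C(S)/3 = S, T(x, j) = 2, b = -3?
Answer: 529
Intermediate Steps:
C(S) = -3*S
X(l) = 4 + l² (X(l) = l² + 4 = 4 + l²)
G(n) = -n - 6/n (G(n) = -6/n - n = -n - 6/n)
h(D, y) = 5*D (h(D, y) = D*(-1*(-2) - 6/(-2)) = D*(2 - 6*(-½)) = D*(2 + 3) = D*5 = 5*D)
(h(X(0), 3) + r(3))² = (5*(4 + 0²) + 3)² = (5*(4 + 0) + 3)² = (5*4 + 3)² = (20 + 3)² = 23² = 529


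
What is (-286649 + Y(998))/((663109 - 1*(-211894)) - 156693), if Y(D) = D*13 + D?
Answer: -272677/718310 ≈ -0.37961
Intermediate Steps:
Y(D) = 14*D (Y(D) = 13*D + D = 14*D)
(-286649 + Y(998))/((663109 - 1*(-211894)) - 156693) = (-286649 + 14*998)/((663109 - 1*(-211894)) - 156693) = (-286649 + 13972)/((663109 + 211894) - 156693) = -272677/(875003 - 156693) = -272677/718310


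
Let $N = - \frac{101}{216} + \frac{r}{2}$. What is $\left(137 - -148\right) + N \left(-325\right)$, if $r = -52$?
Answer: $\frac{1919585}{216} \approx 8887.0$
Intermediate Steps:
$N = - \frac{5717}{216}$ ($N = - \frac{101}{216} - \frac{52}{2} = \left(-101\right) \frac{1}{216} - 26 = - \frac{101}{216} - 26 = - \frac{5717}{216} \approx -26.468$)
$\left(137 - -148\right) + N \left(-325\right) = \left(137 - -148\right) - - \frac{1858025}{216} = \left(137 + 148\right) + \frac{1858025}{216} = 285 + \frac{1858025}{216} = \frac{1919585}{216}$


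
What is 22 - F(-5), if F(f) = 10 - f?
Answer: 7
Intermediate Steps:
22 - F(-5) = 22 - (10 - 1*(-5)) = 22 - (10 + 5) = 22 - 1*15 = 22 - 15 = 7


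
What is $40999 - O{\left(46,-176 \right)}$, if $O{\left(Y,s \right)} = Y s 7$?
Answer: $97671$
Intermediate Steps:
$O{\left(Y,s \right)} = 7 Y s$ ($O{\left(Y,s \right)} = Y 7 s = 7 Y s$)
$40999 - O{\left(46,-176 \right)} = 40999 - 7 \cdot 46 \left(-176\right) = 40999 - -56672 = 40999 + 56672 = 97671$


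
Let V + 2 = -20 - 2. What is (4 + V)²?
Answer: 400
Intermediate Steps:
V = -24 (V = -2 + (-20 - 2) = -2 - 22 = -24)
(4 + V)² = (4 - 24)² = (-20)² = 400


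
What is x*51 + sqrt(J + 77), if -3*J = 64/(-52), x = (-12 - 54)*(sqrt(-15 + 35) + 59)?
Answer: -198594 - 6732*sqrt(5) + sqrt(117741)/39 ≈ -2.1364e+5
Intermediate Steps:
x = -3894 - 132*sqrt(5) (x = -66*(sqrt(20) + 59) = -66*(2*sqrt(5) + 59) = -66*(59 + 2*sqrt(5)) = -3894 - 132*sqrt(5) ≈ -4189.2)
J = 16/39 (J = -64/(3*(-52)) = -64*(-1)/(3*52) = -1/3*(-16/13) = 16/39 ≈ 0.41026)
x*51 + sqrt(J + 77) = (-3894 - 132*sqrt(5))*51 + sqrt(16/39 + 77) = (-198594 - 6732*sqrt(5)) + sqrt(3019/39) = (-198594 - 6732*sqrt(5)) + sqrt(117741)/39 = -198594 - 6732*sqrt(5) + sqrt(117741)/39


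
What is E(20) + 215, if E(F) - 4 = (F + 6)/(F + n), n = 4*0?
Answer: 2203/10 ≈ 220.30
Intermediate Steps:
n = 0
E(F) = 4 + (6 + F)/F (E(F) = 4 + (F + 6)/(F + 0) = 4 + (6 + F)/F)
E(20) + 215 = (5 + 6/20) + 215 = (5 + 6*(1/20)) + 215 = (5 + 3/10) + 215 = 53/10 + 215 = 2203/10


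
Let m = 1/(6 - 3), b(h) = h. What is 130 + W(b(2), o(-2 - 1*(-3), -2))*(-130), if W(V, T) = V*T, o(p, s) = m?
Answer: 130/3 ≈ 43.333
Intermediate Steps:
m = ⅓ (m = 1/3 = ⅓ ≈ 0.33333)
o(p, s) = ⅓
W(V, T) = T*V
130 + W(b(2), o(-2 - 1*(-3), -2))*(-130) = 130 + ((⅓)*2)*(-130) = 130 + (⅔)*(-130) = 130 - 260/3 = 130/3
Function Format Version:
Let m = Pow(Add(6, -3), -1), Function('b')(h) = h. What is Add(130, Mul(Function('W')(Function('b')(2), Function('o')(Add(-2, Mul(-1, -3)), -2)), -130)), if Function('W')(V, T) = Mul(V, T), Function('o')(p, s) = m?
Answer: Rational(130, 3) ≈ 43.333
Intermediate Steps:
m = Rational(1, 3) (m = Pow(3, -1) = Rational(1, 3) ≈ 0.33333)
Function('o')(p, s) = Rational(1, 3)
Function('W')(V, T) = Mul(T, V)
Add(130, Mul(Function('W')(Function('b')(2), Function('o')(Add(-2, Mul(-1, -3)), -2)), -130)) = Add(130, Mul(Mul(Rational(1, 3), 2), -130)) = Add(130, Mul(Rational(2, 3), -130)) = Add(130, Rational(-260, 3)) = Rational(130, 3)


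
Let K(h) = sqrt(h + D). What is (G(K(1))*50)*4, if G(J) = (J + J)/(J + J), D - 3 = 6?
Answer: 200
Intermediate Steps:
D = 9 (D = 3 + 6 = 9)
K(h) = sqrt(9 + h) (K(h) = sqrt(h + 9) = sqrt(9 + h))
G(J) = 1 (G(J) = (2*J)/((2*J)) = (2*J)*(1/(2*J)) = 1)
(G(K(1))*50)*4 = (1*50)*4 = 50*4 = 200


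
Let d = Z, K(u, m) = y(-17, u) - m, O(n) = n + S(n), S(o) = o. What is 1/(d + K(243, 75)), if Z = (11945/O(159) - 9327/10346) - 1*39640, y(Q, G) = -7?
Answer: -822507/32641468808 ≈ -2.5198e-5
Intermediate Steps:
O(n) = 2*n (O(n) = n + n = 2*n)
K(u, m) = -7 - m
Z = -32574023234/822507 (Z = (11945/((2*159)) - 9327/10346) - 1*39640 = (11945/318 - 9327*1/10346) - 39640 = (11945*(1/318) - 9327/10346) - 39640 = (11945/318 - 9327/10346) - 39640 = 30154246/822507 - 39640 = -32574023234/822507 ≈ -39603.)
d = -32574023234/822507 ≈ -39603.
1/(d + K(243, 75)) = 1/(-32574023234/822507 + (-7 - 1*75)) = 1/(-32574023234/822507 + (-7 - 75)) = 1/(-32574023234/822507 - 82) = 1/(-32641468808/822507) = -822507/32641468808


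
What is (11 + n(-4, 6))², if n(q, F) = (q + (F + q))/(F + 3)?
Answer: 9409/81 ≈ 116.16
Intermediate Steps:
n(q, F) = (F + 2*q)/(3 + F)
(11 + n(-4, 6))² = (11 + (6 + 2*(-4))/(3 + 6))² = (11 + (6 - 8)/9)² = (11 + (⅑)*(-2))² = (11 - 2/9)² = (97/9)² = 9409/81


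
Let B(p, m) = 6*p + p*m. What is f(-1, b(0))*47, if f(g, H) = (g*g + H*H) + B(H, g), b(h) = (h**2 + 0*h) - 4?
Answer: -141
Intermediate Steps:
B(p, m) = 6*p + m*p
b(h) = -4 + h**2 (b(h) = (h**2 + 0) - 4 = h**2 - 4 = -4 + h**2)
f(g, H) = H**2 + g**2 + H*(6 + g) (f(g, H) = (g*g + H*H) + H*(6 + g) = (g**2 + H**2) + H*(6 + g) = (H**2 + g**2) + H*(6 + g) = H**2 + g**2 + H*(6 + g))
f(-1, b(0))*47 = ((-4 + 0**2)**2 + (-1)**2 + (-4 + 0**2)*(6 - 1))*47 = ((-4 + 0)**2 + 1 + (-4 + 0)*5)*47 = ((-4)**2 + 1 - 4*5)*47 = (16 + 1 - 20)*47 = -3*47 = -141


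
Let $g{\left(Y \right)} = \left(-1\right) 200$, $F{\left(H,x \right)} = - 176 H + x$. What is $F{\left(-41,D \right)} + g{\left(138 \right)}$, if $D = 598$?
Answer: $7614$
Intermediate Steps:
$F{\left(H,x \right)} = x - 176 H$
$g{\left(Y \right)} = -200$
$F{\left(-41,D \right)} + g{\left(138 \right)} = \left(598 - -7216\right) - 200 = \left(598 + 7216\right) - 200 = 7814 - 200 = 7614$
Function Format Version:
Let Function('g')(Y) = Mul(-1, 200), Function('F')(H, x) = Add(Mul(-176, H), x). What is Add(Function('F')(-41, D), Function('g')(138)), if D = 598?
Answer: 7614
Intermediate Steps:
Function('F')(H, x) = Add(x, Mul(-176, H))
Function('g')(Y) = -200
Add(Function('F')(-41, D), Function('g')(138)) = Add(Add(598, Mul(-176, -41)), -200) = Add(Add(598, 7216), -200) = Add(7814, -200) = 7614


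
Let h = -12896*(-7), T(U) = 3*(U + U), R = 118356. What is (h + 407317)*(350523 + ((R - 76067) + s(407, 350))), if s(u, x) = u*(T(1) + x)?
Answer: 267555595656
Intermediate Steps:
T(U) = 6*U (T(U) = 3*(2*U) = 6*U)
s(u, x) = u*(6 + x) (s(u, x) = u*(6*1 + x) = u*(6 + x))
h = 90272
(h + 407317)*(350523 + ((R - 76067) + s(407, 350))) = (90272 + 407317)*(350523 + ((118356 - 76067) + 407*(6 + 350))) = 497589*(350523 + (42289 + 407*356)) = 497589*(350523 + (42289 + 144892)) = 497589*(350523 + 187181) = 497589*537704 = 267555595656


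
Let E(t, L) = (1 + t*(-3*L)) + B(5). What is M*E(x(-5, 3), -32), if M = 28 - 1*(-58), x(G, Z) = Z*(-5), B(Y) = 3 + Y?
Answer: -123066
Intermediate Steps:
x(G, Z) = -5*Z
M = 86 (M = 28 + 58 = 86)
E(t, L) = 9 - 3*L*t (E(t, L) = (1 + t*(-3*L)) + (3 + 5) = (1 - 3*L*t) + 8 = 9 - 3*L*t)
M*E(x(-5, 3), -32) = 86*(9 - 3*(-32)*(-5*3)) = 86*(9 - 3*(-32)*(-15)) = 86*(9 - 1440) = 86*(-1431) = -123066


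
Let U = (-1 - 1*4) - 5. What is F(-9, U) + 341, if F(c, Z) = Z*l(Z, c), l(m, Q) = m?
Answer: 441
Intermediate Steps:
U = -10 (U = (-1 - 4) - 5 = -5 - 5 = -10)
F(c, Z) = Z² (F(c, Z) = Z*Z = Z²)
F(-9, U) + 341 = (-10)² + 341 = 100 + 341 = 441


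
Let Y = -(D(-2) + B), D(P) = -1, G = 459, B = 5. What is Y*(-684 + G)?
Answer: 900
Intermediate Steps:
Y = -4 (Y = -(-1 + 5) = -1*4 = -4)
Y*(-684 + G) = -4*(-684 + 459) = -4*(-225) = 900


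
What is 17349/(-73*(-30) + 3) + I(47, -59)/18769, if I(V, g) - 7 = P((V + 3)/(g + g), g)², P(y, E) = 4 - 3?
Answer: 108546975/13720139 ≈ 7.9115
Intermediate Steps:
P(y, E) = 1
I(V, g) = 8 (I(V, g) = 7 + 1² = 7 + 1 = 8)
17349/(-73*(-30) + 3) + I(47, -59)/18769 = 17349/(-73*(-30) + 3) + 8/18769 = 17349/(2190 + 3) + 8*(1/18769) = 17349/2193 + 8/18769 = 17349*(1/2193) + 8/18769 = 5783/731 + 8/18769 = 108546975/13720139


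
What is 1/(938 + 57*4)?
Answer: 1/1166 ≈ 0.00085763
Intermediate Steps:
1/(938 + 57*4) = 1/(938 + 228) = 1/1166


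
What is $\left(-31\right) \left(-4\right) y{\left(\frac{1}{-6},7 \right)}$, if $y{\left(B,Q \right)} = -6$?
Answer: $-744$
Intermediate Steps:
$\left(-31\right) \left(-4\right) y{\left(\frac{1}{-6},7 \right)} = \left(-31\right) \left(-4\right) \left(-6\right) = 124 \left(-6\right) = -744$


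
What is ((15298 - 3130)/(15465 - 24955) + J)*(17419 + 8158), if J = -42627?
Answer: -397960804371/365 ≈ -1.0903e+9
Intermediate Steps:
((15298 - 3130)/(15465 - 24955) + J)*(17419 + 8158) = ((15298 - 3130)/(15465 - 24955) - 42627)*(17419 + 8158) = (12168/(-9490) - 42627)*25577 = (12168*(-1/9490) - 42627)*25577 = (-468/365 - 42627)*25577 = -15559323/365*25577 = -397960804371/365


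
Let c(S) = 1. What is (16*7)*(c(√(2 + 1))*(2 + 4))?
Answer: 672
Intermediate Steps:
(16*7)*(c(√(2 + 1))*(2 + 4)) = (16*7)*(1*(2 + 4)) = 112*(1*6) = 112*6 = 672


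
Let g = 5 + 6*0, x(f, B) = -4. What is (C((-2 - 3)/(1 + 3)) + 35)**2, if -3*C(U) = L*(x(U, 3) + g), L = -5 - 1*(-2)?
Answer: 1296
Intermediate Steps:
L = -3 (L = -5 + 2 = -3)
g = 5 (g = 5 + 0 = 5)
C(U) = 1 (C(U) = -(-1)*(-4 + 5) = -(-1) = -1/3*(-3) = 1)
(C((-2 - 3)/(1 + 3)) + 35)**2 = (1 + 35)**2 = 36**2 = 1296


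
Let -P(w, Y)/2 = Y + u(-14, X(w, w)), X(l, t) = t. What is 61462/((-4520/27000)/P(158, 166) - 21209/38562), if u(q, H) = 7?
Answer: -46128025396350/412417037 ≈ -1.1185e+5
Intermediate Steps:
P(w, Y) = -14 - 2*Y (P(w, Y) = -2*(Y + 7) = -2*(7 + Y) = -14 - 2*Y)
61462/((-4520/27000)/P(158, 166) - 21209/38562) = 61462/((-4520/27000)/(-14 - 2*166) - 21209/38562) = 61462/((-4520*1/27000)/(-14 - 332) - 21209*1/38562) = 61462/(-113/675/(-346) - 21209/38562) = 61462/(-113/675*(-1/346) - 21209/38562) = 61462/(113/233550 - 21209/38562) = 61462/(-412417037/750512925) = 61462*(-750512925/412417037) = -46128025396350/412417037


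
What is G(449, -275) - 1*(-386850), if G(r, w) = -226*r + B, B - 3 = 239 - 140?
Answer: 285478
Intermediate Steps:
B = 102 (B = 3 + (239 - 140) = 3 + 99 = 102)
G(r, w) = 102 - 226*r (G(r, w) = -226*r + 102 = 102 - 226*r)
G(449, -275) - 1*(-386850) = (102 - 226*449) - 1*(-386850) = (102 - 101474) + 386850 = -101372 + 386850 = 285478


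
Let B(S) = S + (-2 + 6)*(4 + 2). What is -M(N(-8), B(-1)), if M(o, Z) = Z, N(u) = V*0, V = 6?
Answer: -23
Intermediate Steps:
N(u) = 0 (N(u) = 6*0 = 0)
B(S) = 24 + S (B(S) = S + 4*6 = S + 24 = 24 + S)
-M(N(-8), B(-1)) = -(24 - 1) = -1*23 = -23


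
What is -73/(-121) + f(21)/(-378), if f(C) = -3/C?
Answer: 193279/320166 ≈ 0.60368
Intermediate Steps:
-73/(-121) + f(21)/(-378) = -73/(-121) - 3/21/(-378) = -73*(-1/121) - 3*1/21*(-1/378) = 73/121 - 1/7*(-1/378) = 73/121 + 1/2646 = 193279/320166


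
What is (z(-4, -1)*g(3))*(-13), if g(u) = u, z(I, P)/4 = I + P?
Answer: 780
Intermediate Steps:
z(I, P) = 4*I + 4*P (z(I, P) = 4*(I + P) = 4*I + 4*P)
(z(-4, -1)*g(3))*(-13) = ((4*(-4) + 4*(-1))*3)*(-13) = ((-16 - 4)*3)*(-13) = -20*3*(-13) = -60*(-13) = 780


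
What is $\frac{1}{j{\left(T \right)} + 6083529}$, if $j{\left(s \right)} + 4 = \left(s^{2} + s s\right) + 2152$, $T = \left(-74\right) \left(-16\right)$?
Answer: $\frac{1}{8889389} \approx 1.1249 \cdot 10^{-7}$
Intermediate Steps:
$T = 1184$
$j{\left(s \right)} = 2148 + 2 s^{2}$ ($j{\left(s \right)} = -4 + \left(\left(s^{2} + s s\right) + 2152\right) = -4 + \left(\left(s^{2} + s^{2}\right) + 2152\right) = -4 + \left(2 s^{2} + 2152\right) = -4 + \left(2152 + 2 s^{2}\right) = 2148 + 2 s^{2}$)
$\frac{1}{j{\left(T \right)} + 6083529} = \frac{1}{\left(2148 + 2 \cdot 1184^{2}\right) + 6083529} = \frac{1}{\left(2148 + 2 \cdot 1401856\right) + 6083529} = \frac{1}{\left(2148 + 2803712\right) + 6083529} = \frac{1}{2805860 + 6083529} = \frac{1}{8889389}$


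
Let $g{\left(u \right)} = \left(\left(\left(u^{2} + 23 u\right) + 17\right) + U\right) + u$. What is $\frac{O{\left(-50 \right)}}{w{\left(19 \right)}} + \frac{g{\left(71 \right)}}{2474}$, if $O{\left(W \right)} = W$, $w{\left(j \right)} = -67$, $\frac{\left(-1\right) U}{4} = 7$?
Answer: $\frac{287439}{82879} \approx 3.4682$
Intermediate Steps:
$U = -28$ ($U = \left(-4\right) 7 = -28$)
$g{\left(u \right)} = -11 + u^{2} + 24 u$ ($g{\left(u \right)} = \left(\left(\left(u^{2} + 23 u\right) + 17\right) - 28\right) + u = \left(\left(17 + u^{2} + 23 u\right) - 28\right) + u = \left(-11 + u^{2} + 23 u\right) + u = -11 + u^{2} + 24 u$)
$\frac{O{\left(-50 \right)}}{w{\left(19 \right)}} + \frac{g{\left(71 \right)}}{2474} = - \frac{50}{-67} + \frac{-11 + 71^{2} + 24 \cdot 71}{2474} = \left(-50\right) \left(- \frac{1}{67}\right) + \left(-11 + 5041 + 1704\right) \frac{1}{2474} = \frac{50}{67} + 6734 \cdot \frac{1}{2474} = \frac{50}{67} + \frac{3367}{1237} = \frac{287439}{82879}$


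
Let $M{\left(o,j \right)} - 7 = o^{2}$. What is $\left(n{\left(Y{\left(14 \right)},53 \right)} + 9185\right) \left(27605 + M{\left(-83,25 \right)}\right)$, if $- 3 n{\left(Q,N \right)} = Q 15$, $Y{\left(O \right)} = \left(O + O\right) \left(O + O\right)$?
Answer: $181647765$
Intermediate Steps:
$Y{\left(O \right)} = 4 O^{2}$ ($Y{\left(O \right)} = 2 O 2 O = 4 O^{2}$)
$n{\left(Q,N \right)} = - 5 Q$ ($n{\left(Q,N \right)} = - \frac{Q 15}{3} = - \frac{15 Q}{3} = - 5 Q$)
$M{\left(o,j \right)} = 7 + o^{2}$
$\left(n{\left(Y{\left(14 \right)},53 \right)} + 9185\right) \left(27605 + M{\left(-83,25 \right)}\right) = \left(- 5 \cdot 4 \cdot 14^{2} + 9185\right) \left(27605 + \left(7 + \left(-83\right)^{2}\right)\right) = \left(- 5 \cdot 4 \cdot 196 + 9185\right) \left(27605 + \left(7 + 6889\right)\right) = \left(\left(-5\right) 784 + 9185\right) \left(27605 + 6896\right) = \left(-3920 + 9185\right) 34501 = 5265 \cdot 34501 = 181647765$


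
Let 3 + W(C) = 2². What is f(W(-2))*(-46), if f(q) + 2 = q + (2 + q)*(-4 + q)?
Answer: 460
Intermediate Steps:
W(C) = 1 (W(C) = -3 + 2² = -3 + 4 = 1)
f(q) = -2 + q + (-4 + q)*(2 + q) (f(q) = -2 + (q + (2 + q)*(-4 + q)) = -2 + (q + (-4 + q)*(2 + q)) = -2 + q + (-4 + q)*(2 + q))
f(W(-2))*(-46) = (-10 + 1² - 1*1)*(-46) = (-10 + 1 - 1)*(-46) = -10*(-46) = 460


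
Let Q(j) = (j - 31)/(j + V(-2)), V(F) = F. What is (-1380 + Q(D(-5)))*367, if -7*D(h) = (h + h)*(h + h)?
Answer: -57620101/114 ≈ -5.0544e+5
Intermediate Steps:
D(h) = -4*h**2/7 (D(h) = -(h + h)*(h + h)/7 = -2*h*2*h/7 = -4*h**2/7)
Q(j) = (-31 + j)/(-2 + j) (Q(j) = (j - 31)/(j - 2) = (-31 + j)/(-2 + j))
(-1380 + Q(D(-5)))*367 = (-1380 + (-31 - 4/7*(-5)**2)/(-2 - 4/7*(-5)**2))*367 = (-1380 + (-31 - 4/7*25)/(-2 - 4/7*25))*367 = (-1380 + (-31 - 100/7)/(-2 - 100/7))*367 = (-1380 - 317/7/(-114/7))*367 = (-1380 - 7/114*(-317/7))*367 = (-1380 + 317/114)*367 = -157003/114*367 = -57620101/114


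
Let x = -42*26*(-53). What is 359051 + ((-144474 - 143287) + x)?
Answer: 129166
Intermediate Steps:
x = 57876 (x = -1092*(-53) = 57876)
359051 + ((-144474 - 143287) + x) = 359051 + ((-144474 - 143287) + 57876) = 359051 + (-287761 + 57876) = 359051 - 229885 = 129166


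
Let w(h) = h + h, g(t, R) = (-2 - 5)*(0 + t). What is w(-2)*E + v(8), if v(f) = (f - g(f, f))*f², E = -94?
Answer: 4472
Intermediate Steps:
g(t, R) = -7*t
w(h) = 2*h
v(f) = 8*f³ (v(f) = (f - (-7)*f)*f² = (f + 7*f)*f² = (8*f)*f² = 8*f³)
w(-2)*E + v(8) = (2*(-2))*(-94) + 8*8³ = -4*(-94) + 8*512 = 376 + 4096 = 4472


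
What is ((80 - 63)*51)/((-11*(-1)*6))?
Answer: 289/22 ≈ 13.136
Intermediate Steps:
((80 - 63)*51)/((-11*(-1)*6)) = (17*51)/((11*6)) = 867/66 = 867*(1/66) = 289/22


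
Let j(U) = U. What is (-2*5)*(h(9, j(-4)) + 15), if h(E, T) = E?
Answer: -240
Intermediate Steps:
(-2*5)*(h(9, j(-4)) + 15) = (-2*5)*(9 + 15) = -10*24 = -240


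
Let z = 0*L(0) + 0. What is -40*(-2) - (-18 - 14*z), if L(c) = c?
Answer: 98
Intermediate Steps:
z = 0 (z = 0*0 + 0 = 0 + 0 = 0)
-40*(-2) - (-18 - 14*z) = -40*(-2) - (-18 - 14*0) = 80 - (-18 + 0) = 80 - 1*(-18) = 80 + 18 = 98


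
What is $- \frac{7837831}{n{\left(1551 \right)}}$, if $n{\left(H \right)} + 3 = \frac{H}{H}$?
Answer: $\frac{7837831}{2} \approx 3.9189 \cdot 10^{6}$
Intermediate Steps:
$n{\left(H \right)} = -2$ ($n{\left(H \right)} = -3 + \frac{H}{H} = -3 + 1 = -2$)
$- \frac{7837831}{n{\left(1551 \right)}} = - \frac{7837831}{-2} = \left(-7837831\right) \left(- \frac{1}{2}\right) = \frac{7837831}{2}$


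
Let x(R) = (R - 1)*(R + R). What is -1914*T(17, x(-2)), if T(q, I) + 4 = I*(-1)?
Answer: 30624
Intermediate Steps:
x(R) = 2*R*(-1 + R) (x(R) = (-1 + R)*(2*R) = 2*R*(-1 + R))
T(q, I) = -4 - I (T(q, I) = -4 + I*(-1) = -4 - I)
-1914*T(17, x(-2)) = -1914*(-4 - 2*(-2)*(-1 - 2)) = -1914*(-4 - 2*(-2)*(-3)) = -1914*(-4 - 1*12) = -1914*(-4 - 12) = -1914*(-16) = 30624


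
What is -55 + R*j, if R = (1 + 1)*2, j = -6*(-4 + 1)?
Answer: 17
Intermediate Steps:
j = 18 (j = -6*(-3) = 18)
R = 4 (R = 2*2 = 4)
-55 + R*j = -55 + 4*18 = -55 + 72 = 17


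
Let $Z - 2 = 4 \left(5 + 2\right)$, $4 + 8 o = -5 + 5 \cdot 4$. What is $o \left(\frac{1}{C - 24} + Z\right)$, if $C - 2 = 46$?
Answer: $\frac{7931}{192} \approx 41.307$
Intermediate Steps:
$C = 48$ ($C = 2 + 46 = 48$)
$o = \frac{11}{8}$ ($o = - \frac{1}{2} + \frac{-5 + 5 \cdot 4}{8} = - \frac{1}{2} + \frac{-5 + 20}{8} = - \frac{1}{2} + \frac{1}{8} \cdot 15 = - \frac{1}{2} + \frac{15}{8} = \frac{11}{8} \approx 1.375$)
$Z = 30$ ($Z = 2 + 4 \left(5 + 2\right) = 2 + 4 \cdot 7 = 2 + 28 = 30$)
$o \left(\frac{1}{C - 24} + Z\right) = \frac{11 \left(\frac{1}{48 - 24} + 30\right)}{8} = \frac{11 \left(\frac{1}{24} + 30\right)}{8} = \frac{11}{8} \cdot \frac{721}{24} = \frac{7931}{192}$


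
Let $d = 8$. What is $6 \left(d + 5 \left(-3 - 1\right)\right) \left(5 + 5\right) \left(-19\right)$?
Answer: $13680$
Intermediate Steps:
$6 \left(d + 5 \left(-3 - 1\right)\right) \left(5 + 5\right) \left(-19\right) = 6 \left(8 + 5 \left(-3 - 1\right)\right) \left(5 + 5\right) \left(-19\right) = 6 \left(8 + 5 \left(-4\right)\right) 10 \left(-19\right) = 6 \left(8 - 20\right) 10 \left(-19\right) = 6 \left(\left(-12\right) 10\right) \left(-19\right) = 6 \left(-120\right) \left(-19\right) = \left(-720\right) \left(-19\right) = 13680$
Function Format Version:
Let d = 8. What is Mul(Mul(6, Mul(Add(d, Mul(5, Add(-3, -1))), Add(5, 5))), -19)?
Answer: 13680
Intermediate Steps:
Mul(Mul(6, Mul(Add(d, Mul(5, Add(-3, -1))), Add(5, 5))), -19) = Mul(Mul(6, Mul(Add(8, Mul(5, Add(-3, -1))), Add(5, 5))), -19) = Mul(Mul(6, Mul(Add(8, Mul(5, -4)), 10)), -19) = Mul(Mul(6, Mul(Add(8, -20), 10)), -19) = Mul(Mul(6, Mul(-12, 10)), -19) = Mul(Mul(6, -120), -19) = Mul(-720, -19) = 13680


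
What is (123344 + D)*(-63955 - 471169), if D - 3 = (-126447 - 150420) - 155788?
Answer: 165518134192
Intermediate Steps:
D = -432652 (D = 3 + ((-126447 - 150420) - 155788) = 3 + (-276867 - 155788) = 3 - 432655 = -432652)
(123344 + D)*(-63955 - 471169) = (123344 - 432652)*(-63955 - 471169) = -309308*(-535124) = 165518134192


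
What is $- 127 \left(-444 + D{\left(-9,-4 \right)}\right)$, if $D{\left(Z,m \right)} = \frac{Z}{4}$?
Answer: $\frac{226695}{4} \approx 56674.0$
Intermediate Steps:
$D{\left(Z,m \right)} = \frac{Z}{4}$ ($D{\left(Z,m \right)} = Z \frac{1}{4} = \frac{Z}{4}$)
$- 127 \left(-444 + D{\left(-9,-4 \right)}\right) = - 127 \left(-444 + \frac{1}{4} \left(-9\right)\right) = - 127 \left(-444 - \frac{9}{4}\right) = \left(-127\right) \left(- \frac{1785}{4}\right) = \frac{226695}{4}$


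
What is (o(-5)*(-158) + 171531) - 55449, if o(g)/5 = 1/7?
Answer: 811784/7 ≈ 1.1597e+5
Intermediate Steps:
o(g) = 5/7
(o(-5)*(-158) + 171531) - 55449 = ((5/7)*(-158) + 171531) - 55449 = (-790/7 + 171531) - 55449 = 1199927/7 - 55449 = 811784/7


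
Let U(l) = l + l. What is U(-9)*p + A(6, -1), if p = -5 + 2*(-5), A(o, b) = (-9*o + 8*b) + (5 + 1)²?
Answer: 244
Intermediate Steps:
U(l) = 2*l
A(o, b) = 36 - 9*o + 8*b (A(o, b) = (-9*o + 8*b) + 6² = (-9*o + 8*b) + 36 = 36 - 9*o + 8*b)
p = -15 (p = -5 - 10 = -15)
U(-9)*p + A(6, -1) = (2*(-9))*(-15) + (36 - 9*6 + 8*(-1)) = -18*(-15) + (36 - 54 - 8) = 270 - 26 = 244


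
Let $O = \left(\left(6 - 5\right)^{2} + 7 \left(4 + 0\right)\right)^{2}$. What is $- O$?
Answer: $-841$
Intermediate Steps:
$O = 841$ ($O = \left(1^{2} + 7 \cdot 4\right)^{2} = \left(1 + 28\right)^{2} = 29^{2} = 841$)
$- O = \left(-1\right) 841 = -841$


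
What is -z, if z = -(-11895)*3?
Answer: -35685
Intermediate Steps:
z = 35685 (z = -195*(-183) = 35685)
-z = -1*35685 = -35685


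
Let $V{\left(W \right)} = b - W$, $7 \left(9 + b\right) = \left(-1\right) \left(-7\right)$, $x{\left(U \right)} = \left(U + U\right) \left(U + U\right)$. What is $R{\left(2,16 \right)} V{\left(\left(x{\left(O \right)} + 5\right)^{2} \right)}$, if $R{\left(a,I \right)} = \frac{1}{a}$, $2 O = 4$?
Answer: $- \frac{449}{2} \approx -224.5$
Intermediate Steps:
$O = 2$ ($O = \frac{1}{2} \cdot 4 = 2$)
$x{\left(U \right)} = 4 U^{2}$ ($x{\left(U \right)} = 2 U 2 U = 4 U^{2}$)
$b = -8$ ($b = -9 + \frac{\left(-1\right) \left(-7\right)}{7} = -9 + \frac{1}{7} \cdot 7 = -9 + 1 = -8$)
$V{\left(W \right)} = -8 - W$
$R{\left(2,16 \right)} V{\left(\left(x{\left(O \right)} + 5\right)^{2} \right)} = \frac{-8 - \left(4 \cdot 2^{2} + 5\right)^{2}}{2} = \frac{-8 - \left(4 \cdot 4 + 5\right)^{2}}{2} = \frac{-8 - \left(16 + 5\right)^{2}}{2} = \frac{-8 - 21^{2}}{2} = \frac{-8 - 441}{2} = \frac{1}{2} \left(-449\right) = - \frac{449}{2}$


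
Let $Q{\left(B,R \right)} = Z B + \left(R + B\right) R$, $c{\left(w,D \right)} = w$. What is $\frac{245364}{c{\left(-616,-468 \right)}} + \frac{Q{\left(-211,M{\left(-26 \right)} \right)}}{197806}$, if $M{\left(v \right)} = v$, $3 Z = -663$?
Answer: $- \frac{433053133}{1087933} \approx -398.05$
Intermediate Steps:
$Z = -221$ ($Z = \frac{1}{3} \left(-663\right) = -221$)
$Q{\left(B,R \right)} = - 221 B + R \left(B + R\right)$ ($Q{\left(B,R \right)} = - 221 B + \left(R + B\right) R = - 221 B + \left(B + R\right) R = - 221 B + R \left(B + R\right)$)
$\frac{245364}{c{\left(-616,-468 \right)}} + \frac{Q{\left(-211,M{\left(-26 \right)} \right)}}{197806} = \frac{245364}{-616} + \frac{\left(-26\right)^{2} - -46631 - -5486}{197806} = 245364 \left(- \frac{1}{616}\right) + \left(676 + 46631 + 5486\right) \frac{1}{197806} = - \frac{8763}{22} + 52793 \cdot \frac{1}{197806} = - \frac{8763}{22} + \frac{52793}{197806} = - \frac{433053133}{1087933}$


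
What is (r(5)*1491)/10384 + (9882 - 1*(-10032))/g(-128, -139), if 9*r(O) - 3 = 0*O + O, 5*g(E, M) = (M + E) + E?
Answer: -77505853/307626 ≈ -251.95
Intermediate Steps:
g(E, M) = M/5 + 2*E/5 (g(E, M) = ((M + E) + E)/5 = ((E + M) + E)/5 = (M + 2*E)/5 = M/5 + 2*E/5)
r(O) = ⅓ + O/9 (r(O) = ⅓ + (0*O + O)/9 = ⅓ + (0 + O)/9 = ⅓ + O/9)
(r(5)*1491)/10384 + (9882 - 1*(-10032))/g(-128, -139) = ((⅓ + (⅑)*5)*1491)/10384 + (9882 - 1*(-10032))/((⅕)*(-139) + (⅖)*(-128)) = ((⅓ + 5/9)*1491)*(1/10384) + (9882 + 10032)/(-139/5 - 256/5) = ((8/9)*1491)*(1/10384) + 19914/(-79) = (3976/3)*(1/10384) + 19914*(-1/79) = 497/3894 - 19914/79 = -77505853/307626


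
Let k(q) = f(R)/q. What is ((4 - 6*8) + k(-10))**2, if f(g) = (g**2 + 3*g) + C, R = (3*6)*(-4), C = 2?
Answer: 292681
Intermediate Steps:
R = -72 (R = 18*(-4) = -72)
f(g) = 2 + g**2 + 3*g (f(g) = (g**2 + 3*g) + 2 = 2 + g**2 + 3*g)
k(q) = 4970/q (k(q) = (2 + (-72)**2 + 3*(-72))/q = (2 + 5184 - 216)/q = 4970/q)
((4 - 6*8) + k(-10))**2 = ((4 - 6*8) + 4970/(-10))**2 = ((4 - 48) + 4970*(-1/10))**2 = (-44 - 497)**2 = (-541)**2 = 292681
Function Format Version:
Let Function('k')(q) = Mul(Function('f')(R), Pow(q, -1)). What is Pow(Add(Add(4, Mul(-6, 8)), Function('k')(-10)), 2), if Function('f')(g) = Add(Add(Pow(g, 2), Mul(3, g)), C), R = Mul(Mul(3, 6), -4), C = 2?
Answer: 292681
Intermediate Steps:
R = -72 (R = Mul(18, -4) = -72)
Function('f')(g) = Add(2, Pow(g, 2), Mul(3, g)) (Function('f')(g) = Add(Add(Pow(g, 2), Mul(3, g)), 2) = Add(2, Pow(g, 2), Mul(3, g)))
Function('k')(q) = Mul(4970, Pow(q, -1)) (Function('k')(q) = Mul(Add(2, Pow(-72, 2), Mul(3, -72)), Pow(q, -1)) = Mul(Add(2, 5184, -216), Pow(q, -1)) = Mul(4970, Pow(q, -1)))
Pow(Add(Add(4, Mul(-6, 8)), Function('k')(-10)), 2) = Pow(Add(Add(4, Mul(-6, 8)), Mul(4970, Pow(-10, -1))), 2) = Pow(Add(Add(4, -48), Mul(4970, Rational(-1, 10))), 2) = Pow(Add(-44, -497), 2) = Pow(-541, 2) = 292681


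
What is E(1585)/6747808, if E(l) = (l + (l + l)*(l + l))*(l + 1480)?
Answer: 30804736525/6747808 ≈ 4565.1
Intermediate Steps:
E(l) = (1480 + l)*(l + 4*l²) (E(l) = (l + (2*l)*(2*l))*(1480 + l) = (l + 4*l²)*(1480 + l) = (1480 + l)*(l + 4*l²))
E(1585)/6747808 = (1585*(1480 + 4*1585² + 5921*1585))/6747808 = (1585*(1480 + 4*2512225 + 9384785))*(1/6747808) = (1585*(1480 + 10048900 + 9384785))*(1/6747808) = (1585*19435165)*(1/6747808) = 30804736525*(1/6747808) = 30804736525/6747808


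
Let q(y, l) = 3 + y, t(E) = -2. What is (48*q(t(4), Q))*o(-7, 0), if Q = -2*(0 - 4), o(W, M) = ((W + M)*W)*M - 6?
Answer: -288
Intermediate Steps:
o(W, M) = -6 + M*W*(M + W) (o(W, M) = ((M + W)*W)*M - 6 = (W*(M + W))*M - 6 = M*W*(M + W) - 6 = -6 + M*W*(M + W))
Q = 8 (Q = -2*(-4) = 8)
(48*q(t(4), Q))*o(-7, 0) = (48*(3 - 2))*(-6 + 0*(-7)² - 7*0²) = (48*1)*(-6 + 0*49 - 7*0) = 48*(-6 + 0 + 0) = 48*(-6) = -288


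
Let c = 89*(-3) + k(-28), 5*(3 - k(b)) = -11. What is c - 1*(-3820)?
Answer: 17791/5 ≈ 3558.2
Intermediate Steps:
k(b) = 26/5 (k(b) = 3 - ⅕*(-11) = 3 + 11/5 = 26/5)
c = -1309/5 (c = 89*(-3) + 26/5 = -267 + 26/5 = -1309/5 ≈ -261.80)
c - 1*(-3820) = -1309/5 - 1*(-3820) = -1309/5 + 3820 = 17791/5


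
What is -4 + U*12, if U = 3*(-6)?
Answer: -220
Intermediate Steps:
U = -18
-4 + U*12 = -4 - 18*12 = -4 - 216 = -220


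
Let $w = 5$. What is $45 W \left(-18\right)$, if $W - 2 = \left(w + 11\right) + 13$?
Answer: $-25110$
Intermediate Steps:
$W = 31$ ($W = 2 + \left(\left(5 + 11\right) + 13\right) = 2 + \left(16 + 13\right) = 2 + 29 = 31$)
$45 W \left(-18\right) = 45 \cdot 31 \left(-18\right) = 1395 \left(-18\right) = -25110$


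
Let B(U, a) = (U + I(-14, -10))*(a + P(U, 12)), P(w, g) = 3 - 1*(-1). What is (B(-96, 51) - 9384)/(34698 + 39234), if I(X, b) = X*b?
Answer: -1741/18483 ≈ -0.094195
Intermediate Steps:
P(w, g) = 4 (P(w, g) = 3 + 1 = 4)
B(U, a) = (4 + a)*(140 + U) (B(U, a) = (U - 14*(-10))*(a + 4) = (U + 140)*(4 + a) = (140 + U)*(4 + a) = (4 + a)*(140 + U))
(B(-96, 51) - 9384)/(34698 + 39234) = ((560 + 4*(-96) + 140*51 - 96*51) - 9384)/(34698 + 39234) = ((560 - 384 + 7140 - 4896) - 9384)/73932 = (2420 - 9384)*(1/73932) = -6964*1/73932 = -1741/18483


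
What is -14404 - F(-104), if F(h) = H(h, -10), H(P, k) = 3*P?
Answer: -14092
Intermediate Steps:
F(h) = 3*h
-14404 - F(-104) = -14404 - 3*(-104) = -14404 - 1*(-312) = -14404 + 312 = -14092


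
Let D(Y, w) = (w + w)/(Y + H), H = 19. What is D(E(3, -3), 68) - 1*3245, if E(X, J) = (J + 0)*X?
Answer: -16157/5 ≈ -3231.4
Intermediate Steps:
E(X, J) = J*X
D(Y, w) = 2*w/(19 + Y) (D(Y, w) = (w + w)/(Y + 19) = (2*w)/(19 + Y) = 2*w/(19 + Y))
D(E(3, -3), 68) - 1*3245 = 2*68/(19 - 3*3) - 1*3245 = 2*68/(19 - 9) - 3245 = 2*68/10 - 3245 = 2*68*(⅒) - 3245 = 68/5 - 3245 = -16157/5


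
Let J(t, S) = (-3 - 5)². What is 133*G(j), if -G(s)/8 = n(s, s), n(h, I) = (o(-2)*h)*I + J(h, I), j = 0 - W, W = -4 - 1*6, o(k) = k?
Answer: 144704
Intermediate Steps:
W = -10 (W = -4 - 6 = -10)
j = 10 (j = 0 - 1*(-10) = 0 + 10 = 10)
J(t, S) = 64 (J(t, S) = (-8)² = 64)
n(h, I) = 64 - 2*I*h (n(h, I) = (-2*h)*I + 64 = -2*I*h + 64 = 64 - 2*I*h)
G(s) = -512 + 16*s² (G(s) = -8*(64 - 2*s*s) = -8*(64 - 2*s²) = -512 + 16*s²)
133*G(j) = 133*(-512 + 16*10²) = 133*(-512 + 16*100) = 133*(-512 + 1600) = 133*1088 = 144704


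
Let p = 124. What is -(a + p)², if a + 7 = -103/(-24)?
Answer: -8473921/576 ≈ -14712.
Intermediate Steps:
a = -65/24 (a = -7 - 103/(-24) = -7 - 103*(-1/24) = -7 + 103/24 = -65/24 ≈ -2.7083)
-(a + p)² = -(-65/24 + 124)² = -(2911/24)² = -1*8473921/576 = -8473921/576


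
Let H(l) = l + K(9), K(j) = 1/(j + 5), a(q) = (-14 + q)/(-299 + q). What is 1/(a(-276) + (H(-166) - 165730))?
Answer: -1610/267091633 ≈ -6.0279e-6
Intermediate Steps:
a(q) = (-14 + q)/(-299 + q)
K(j) = 1/(5 + j)
H(l) = 1/14 + l (H(l) = l + 1/(5 + 9) = l + 1/14 = 1/14 + l)
1/(a(-276) + (H(-166) - 165730)) = 1/((-14 - 276)/(-299 - 276) + ((1/14 - 166) - 165730)) = 1/(-290/(-575) + (-2323/14 - 165730)) = 1/(-1/575*(-290) - 2322543/14) = 1/(58/115 - 2322543/14) = 1/(-267091633/1610) = -1610/267091633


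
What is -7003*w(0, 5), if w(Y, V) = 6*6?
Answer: -252108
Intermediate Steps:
w(Y, V) = 36
-7003*w(0, 5) = -7003*36 = -149*1692 = -252108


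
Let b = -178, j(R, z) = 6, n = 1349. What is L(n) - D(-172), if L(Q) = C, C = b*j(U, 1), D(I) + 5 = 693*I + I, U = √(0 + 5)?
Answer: 118305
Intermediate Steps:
U = √5 ≈ 2.2361
D(I) = -5 + 694*I (D(I) = -5 + (693*I + I) = -5 + 694*I)
C = -1068 (C = -178*6 = -1068)
L(Q) = -1068
L(n) - D(-172) = -1068 - (-5 + 694*(-172)) = -1068 - (-5 - 119368) = -1068 - 1*(-119373) = -1068 + 119373 = 118305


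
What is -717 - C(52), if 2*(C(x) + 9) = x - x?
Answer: -708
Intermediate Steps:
C(x) = -9 (C(x) = -9 + (x - x)/2 = -9 + (½)*0 = -9 + 0 = -9)
-717 - C(52) = -717 - 1*(-9) = -717 + 9 = -708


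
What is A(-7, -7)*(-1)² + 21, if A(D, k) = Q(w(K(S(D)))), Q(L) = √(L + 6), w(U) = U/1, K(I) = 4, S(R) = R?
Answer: 21 + √10 ≈ 24.162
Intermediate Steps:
w(U) = U (w(U) = U*1 = U)
Q(L) = √(6 + L)
A(D, k) = √10 (A(D, k) = √(6 + 4) = √10)
A(-7, -7)*(-1)² + 21 = √10*(-1)² + 21 = √10*1 + 21 = √10 + 21 = 21 + √10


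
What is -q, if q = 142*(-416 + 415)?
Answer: 142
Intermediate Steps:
q = -142 (q = 142*(-1) = -142)
-q = -1*(-142) = 142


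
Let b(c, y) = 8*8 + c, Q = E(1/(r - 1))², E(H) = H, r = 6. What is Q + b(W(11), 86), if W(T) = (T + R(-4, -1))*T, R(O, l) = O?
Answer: 3526/25 ≈ 141.04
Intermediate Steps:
W(T) = T*(-4 + T) (W(T) = (T - 4)*T = (-4 + T)*T = T*(-4 + T))
Q = 1/25 (Q = (1/(6 - 1))² = (1/5)² = (⅕)² = 1/25 ≈ 0.040000)
b(c, y) = 64 + c
Q + b(W(11), 86) = 1/25 + (64 + 11*(-4 + 11)) = 1/25 + (64 + 11*7) = 1/25 + (64 + 77) = 1/25 + 141 = 3526/25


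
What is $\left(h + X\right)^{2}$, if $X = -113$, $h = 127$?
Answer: $196$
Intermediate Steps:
$\left(h + X\right)^{2} = \left(127 - 113\right)^{2} = 14^{2} = 196$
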